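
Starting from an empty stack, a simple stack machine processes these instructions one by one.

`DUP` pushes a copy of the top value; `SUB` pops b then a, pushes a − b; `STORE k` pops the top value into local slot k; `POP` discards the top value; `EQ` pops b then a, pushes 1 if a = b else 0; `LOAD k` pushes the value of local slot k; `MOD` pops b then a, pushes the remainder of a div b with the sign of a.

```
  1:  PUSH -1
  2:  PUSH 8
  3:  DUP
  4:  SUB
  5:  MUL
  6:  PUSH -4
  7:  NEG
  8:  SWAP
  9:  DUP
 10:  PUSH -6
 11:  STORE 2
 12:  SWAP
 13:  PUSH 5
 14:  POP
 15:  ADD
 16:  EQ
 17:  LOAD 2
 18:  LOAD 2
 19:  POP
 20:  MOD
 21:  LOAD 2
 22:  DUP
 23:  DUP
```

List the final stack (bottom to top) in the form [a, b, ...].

[0, -6, -6, -6]

PUSH -1 → -1
PUSH 8  → -1 8
DUP     → -1 8 8
SUB     → -1 0
MUL     → 0
PUSH -4 → 0 -4
NEG     → 0 4
SWAP    → 4 0
DUP     → 4 0 0
PUSH -6 → 4 0 0 -6
STORE 2 → 4 0 0
SWAP    → 4 0 0
PUSH 5  → 4 0 0 5
POP     → 4 0 0
ADD     → 4 0
EQ      → 0
LOAD 2  → 0 -6
LOAD 2  → 0 -6 -6
POP     → 0 -6
MOD     → 0
LOAD 2  → 0 -6
DUP     → 0 -6 -6
DUP     → 0 -6 -6 -6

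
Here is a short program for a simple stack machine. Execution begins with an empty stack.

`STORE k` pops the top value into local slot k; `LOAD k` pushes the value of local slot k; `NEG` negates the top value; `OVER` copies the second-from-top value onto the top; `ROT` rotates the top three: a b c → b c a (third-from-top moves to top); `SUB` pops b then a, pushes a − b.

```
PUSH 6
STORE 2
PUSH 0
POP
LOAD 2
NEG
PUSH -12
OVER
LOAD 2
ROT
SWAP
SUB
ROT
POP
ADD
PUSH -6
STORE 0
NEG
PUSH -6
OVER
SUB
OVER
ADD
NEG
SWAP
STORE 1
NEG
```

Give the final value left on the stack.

PUSH 6    6
STORE 2   (empty)
PUSH 0    0
POP       (empty)
LOAD 2    6
NEG       -6
PUSH -12  -6 -12
OVER      -6 -12 -6
LOAD 2    -6 -12 -6 6
ROT       -6 -6 6 -12
SWAP      -6 -6 -12 6
SUB       -6 -6 -18
ROT       -6 -18 -6
POP       -6 -18
ADD       -24
PUSH -6   -24 -6
STORE 0   -24
NEG       24
PUSH -6   24 -6
OVER      24 -6 24
SUB       24 -30
OVER      24 -30 24
ADD       24 -6
NEG       24 6
SWAP      6 24
STORE 1   6
NEG       -6

-6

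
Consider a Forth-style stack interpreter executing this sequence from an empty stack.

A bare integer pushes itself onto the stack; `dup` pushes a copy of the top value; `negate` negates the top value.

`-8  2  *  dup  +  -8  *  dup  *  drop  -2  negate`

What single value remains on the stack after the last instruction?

2

-8     : [-8]
2      : [-8, 2]
*      : [-16]
dup    : [-16, -16]
+      : [-32]
-8     : [-32, -8]
*      : [256]
dup    : [256, 256]
*      : [65536]
drop   : []
-2     : [-2]
negate : [2]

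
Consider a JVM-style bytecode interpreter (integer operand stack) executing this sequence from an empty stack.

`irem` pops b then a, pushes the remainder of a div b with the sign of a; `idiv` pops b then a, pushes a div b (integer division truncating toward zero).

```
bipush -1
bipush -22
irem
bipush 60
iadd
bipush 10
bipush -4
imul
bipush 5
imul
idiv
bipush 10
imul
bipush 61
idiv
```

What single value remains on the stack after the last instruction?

bipush -1  -> -1
bipush -22 -> -1 -22
irem       -> -1
bipush 60  -> -1 60
iadd       -> 59
bipush 10  -> 59 10
bipush -4  -> 59 10 -4
imul       -> 59 -40
bipush 5   -> 59 -40 5
imul       -> 59 -200
idiv       -> 0
bipush 10  -> 0 10
imul       -> 0
bipush 61  -> 0 61
idiv       -> 0

0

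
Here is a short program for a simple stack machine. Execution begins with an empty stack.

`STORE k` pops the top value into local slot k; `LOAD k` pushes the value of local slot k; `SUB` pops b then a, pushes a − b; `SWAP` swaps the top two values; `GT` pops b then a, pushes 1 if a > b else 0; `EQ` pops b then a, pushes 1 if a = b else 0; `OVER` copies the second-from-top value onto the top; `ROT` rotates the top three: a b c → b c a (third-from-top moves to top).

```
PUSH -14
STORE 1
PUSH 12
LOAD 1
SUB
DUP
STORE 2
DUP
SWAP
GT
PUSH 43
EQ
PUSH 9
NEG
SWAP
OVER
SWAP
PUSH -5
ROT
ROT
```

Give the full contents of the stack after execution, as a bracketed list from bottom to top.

[-9, -5, -9, 0]

PUSH -14 → [-14]
STORE 1  → []
PUSH 12  → [12]
LOAD 1   → [12, -14]
SUB      → [26]
DUP      → [26, 26]
STORE 2  → [26]
DUP      → [26, 26]
SWAP     → [26, 26]
GT       → [0]
PUSH 43  → [0, 43]
EQ       → [0]
PUSH 9   → [0, 9]
NEG      → [0, -9]
SWAP     → [-9, 0]
OVER     → [-9, 0, -9]
SWAP     → [-9, -9, 0]
PUSH -5  → [-9, -9, 0, -5]
ROT      → [-9, 0, -5, -9]
ROT      → [-9, -5, -9, 0]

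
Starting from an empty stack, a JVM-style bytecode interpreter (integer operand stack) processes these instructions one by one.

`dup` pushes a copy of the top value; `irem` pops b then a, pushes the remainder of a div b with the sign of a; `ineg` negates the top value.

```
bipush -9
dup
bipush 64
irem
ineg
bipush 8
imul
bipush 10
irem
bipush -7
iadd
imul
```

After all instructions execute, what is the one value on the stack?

45

bipush -9 → [-9]
dup       → [-9, -9]
bipush 64 → [-9, -9, 64]
irem      → [-9, -9]
ineg      → [-9, 9]
bipush 8  → [-9, 9, 8]
imul      → [-9, 72]
bipush 10 → [-9, 72, 10]
irem      → [-9, 2]
bipush -7 → [-9, 2, -7]
iadd      → [-9, -5]
imul      → [45]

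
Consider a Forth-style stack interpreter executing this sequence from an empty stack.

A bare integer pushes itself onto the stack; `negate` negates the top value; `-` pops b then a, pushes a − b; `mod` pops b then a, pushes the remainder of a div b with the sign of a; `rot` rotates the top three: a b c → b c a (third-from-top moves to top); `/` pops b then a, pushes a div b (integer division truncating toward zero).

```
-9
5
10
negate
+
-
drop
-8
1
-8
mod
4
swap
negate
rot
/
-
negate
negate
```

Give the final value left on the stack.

-9      -9
5       -9 5
10      -9 5 10
negate  -9 5 -10
+       -9 -5
-       -4
drop    (empty)
-8      -8
1       -8 1
-8      -8 1 -8
mod     -8 1
4       -8 1 4
swap    -8 4 1
negate  -8 4 -1
rot     4 -1 -8
/       4 0
-       4
negate  -4
negate  4

4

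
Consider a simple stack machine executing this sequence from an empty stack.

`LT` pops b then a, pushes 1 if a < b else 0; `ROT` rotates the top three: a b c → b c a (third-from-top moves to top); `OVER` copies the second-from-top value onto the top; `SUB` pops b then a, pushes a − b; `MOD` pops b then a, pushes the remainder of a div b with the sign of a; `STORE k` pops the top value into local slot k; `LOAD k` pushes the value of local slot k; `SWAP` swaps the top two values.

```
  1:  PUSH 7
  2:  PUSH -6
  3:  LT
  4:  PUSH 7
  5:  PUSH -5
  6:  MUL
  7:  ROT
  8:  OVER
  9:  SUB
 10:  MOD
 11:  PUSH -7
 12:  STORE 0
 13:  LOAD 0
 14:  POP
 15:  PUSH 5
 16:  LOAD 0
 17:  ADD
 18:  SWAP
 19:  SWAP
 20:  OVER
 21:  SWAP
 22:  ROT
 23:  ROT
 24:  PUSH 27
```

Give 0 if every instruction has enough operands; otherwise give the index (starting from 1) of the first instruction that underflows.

PUSH 7  → [7]
PUSH -6 → [7, -6]
LT      → [0]
PUSH 7  → [0, 7]
PUSH -5 → [0, 7, -5]
MUL     → [0, -35]
ROT  — needs 3 operands, stack has 2 → underflow

7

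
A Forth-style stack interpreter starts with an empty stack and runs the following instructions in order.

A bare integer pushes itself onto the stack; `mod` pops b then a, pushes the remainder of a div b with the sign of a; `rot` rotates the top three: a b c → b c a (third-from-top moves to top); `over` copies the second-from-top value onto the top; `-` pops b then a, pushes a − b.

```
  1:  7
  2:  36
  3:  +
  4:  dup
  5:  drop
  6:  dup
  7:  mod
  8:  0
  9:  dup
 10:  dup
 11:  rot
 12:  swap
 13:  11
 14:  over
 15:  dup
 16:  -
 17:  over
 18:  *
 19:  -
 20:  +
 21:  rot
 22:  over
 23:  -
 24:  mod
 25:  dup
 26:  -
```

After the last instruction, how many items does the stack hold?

3

7    -> 7
36   -> 7 36
+    -> 43
dup  -> 43 43
drop -> 43
dup  -> 43 43
mod  -> 0
0    -> 0 0
dup  -> 0 0 0
dup  -> 0 0 0 0
rot  -> 0 0 0 0
swap -> 0 0 0 0
11   -> 0 0 0 0 11
over -> 0 0 0 0 11 0
dup  -> 0 0 0 0 11 0 0
-    -> 0 0 0 0 11 0
over -> 0 0 0 0 11 0 11
*    -> 0 0 0 0 11 0
-    -> 0 0 0 0 11
+    -> 0 0 0 11
rot  -> 0 0 11 0
over -> 0 0 11 0 11
-    -> 0 0 11 -11
mod  -> 0 0 0
dup  -> 0 0 0 0
-    -> 0 0 0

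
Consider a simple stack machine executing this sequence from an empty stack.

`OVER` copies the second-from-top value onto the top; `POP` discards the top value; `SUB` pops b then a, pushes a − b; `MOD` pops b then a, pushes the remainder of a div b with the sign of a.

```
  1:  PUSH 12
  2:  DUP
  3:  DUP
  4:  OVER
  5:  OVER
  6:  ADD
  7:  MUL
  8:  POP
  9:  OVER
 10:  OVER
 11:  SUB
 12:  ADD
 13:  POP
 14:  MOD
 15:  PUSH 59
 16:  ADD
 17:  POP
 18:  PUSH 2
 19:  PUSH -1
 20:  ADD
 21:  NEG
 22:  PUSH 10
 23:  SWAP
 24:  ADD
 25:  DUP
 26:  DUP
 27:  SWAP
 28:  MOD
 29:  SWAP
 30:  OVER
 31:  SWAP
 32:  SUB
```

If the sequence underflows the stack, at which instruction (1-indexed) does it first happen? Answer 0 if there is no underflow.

14

PUSH 12 → 12
DUP     → 12 12
DUP     → 12 12 12
OVER    → 12 12 12 12
OVER    → 12 12 12 12 12
ADD     → 12 12 12 24
MUL     → 12 12 288
POP     → 12 12
OVER    → 12 12 12
OVER    → 12 12 12 12
SUB     → 12 12 0
ADD     → 12 12
POP     → 12
MOD  — needs 2 operands, stack has 1 → underflow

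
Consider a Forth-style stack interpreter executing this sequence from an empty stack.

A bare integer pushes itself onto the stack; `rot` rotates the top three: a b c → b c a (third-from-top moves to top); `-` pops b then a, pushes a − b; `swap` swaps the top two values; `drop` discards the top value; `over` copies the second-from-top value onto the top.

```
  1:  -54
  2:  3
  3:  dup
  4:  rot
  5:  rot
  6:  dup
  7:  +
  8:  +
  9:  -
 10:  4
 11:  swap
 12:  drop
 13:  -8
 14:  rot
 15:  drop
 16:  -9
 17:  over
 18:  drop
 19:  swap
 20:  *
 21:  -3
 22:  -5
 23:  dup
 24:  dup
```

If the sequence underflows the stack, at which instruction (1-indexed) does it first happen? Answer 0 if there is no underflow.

-54  → [-54]
3    → [-54, 3]
dup  → [-54, 3, 3]
rot  → [3, 3, -54]
rot  → [3, -54, 3]
dup  → [3, -54, 3, 3]
+    → [3, -54, 6]
+    → [3, -48]
-    → [51]
4    → [51, 4]
swap → [4, 51]
drop → [4]
-8   → [4, -8]
rot  — needs 3 operands, stack has 2 → underflow

14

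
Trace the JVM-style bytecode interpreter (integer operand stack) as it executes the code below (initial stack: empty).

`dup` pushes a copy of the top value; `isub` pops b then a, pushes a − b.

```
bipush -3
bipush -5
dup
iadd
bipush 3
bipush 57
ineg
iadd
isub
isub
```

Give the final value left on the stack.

bipush -3 → -3
bipush -5 → -3 -5
dup       → -3 -5 -5
iadd      → -3 -10
bipush 3  → -3 -10 3
bipush 57 → -3 -10 3 57
ineg      → -3 -10 3 -57
iadd      → -3 -10 -54
isub      → -3 44
isub      → -47

-47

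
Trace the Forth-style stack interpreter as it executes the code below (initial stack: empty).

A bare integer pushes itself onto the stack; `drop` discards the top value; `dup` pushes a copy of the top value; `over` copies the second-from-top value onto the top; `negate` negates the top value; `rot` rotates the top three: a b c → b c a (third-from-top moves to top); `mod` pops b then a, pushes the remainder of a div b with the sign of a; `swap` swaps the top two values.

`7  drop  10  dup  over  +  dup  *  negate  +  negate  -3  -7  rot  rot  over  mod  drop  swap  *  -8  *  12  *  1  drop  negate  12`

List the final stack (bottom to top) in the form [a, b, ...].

7       [7]
drop    []
10      [10]
dup     [10, 10]
over    [10, 10, 10]
+       [10, 20]
dup     [10, 20, 20]
*       [10, 400]
negate  [10, -400]
+       [-390]
negate  [390]
-3      [390, -3]
-7      [390, -3, -7]
rot     [-3, -7, 390]
rot     [-7, 390, -3]
over    [-7, 390, -3, 390]
mod     [-7, 390, -3]
drop    [-7, 390]
swap    [390, -7]
*       [-2730]
-8      [-2730, -8]
*       [21840]
12      [21840, 12]
*       [262080]
1       [262080, 1]
drop    [262080]
negate  [-262080]
12      [-262080, 12]

[-262080, 12]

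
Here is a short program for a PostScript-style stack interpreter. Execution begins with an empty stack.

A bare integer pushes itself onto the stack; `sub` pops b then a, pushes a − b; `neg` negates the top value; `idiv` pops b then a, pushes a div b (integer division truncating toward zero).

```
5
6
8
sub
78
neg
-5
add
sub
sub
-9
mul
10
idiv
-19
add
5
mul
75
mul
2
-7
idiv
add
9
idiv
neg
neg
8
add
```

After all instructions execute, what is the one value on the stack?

2049

5    : [5]
6    : [5, 6]
8    : [5, 6, 8]
sub  : [5, -2]
78   : [5, -2, 78]
neg  : [5, -2, -78]
-5   : [5, -2, -78, -5]
add  : [5, -2, -83]
sub  : [5, 81]
sub  : [-76]
-9   : [-76, -9]
mul  : [684]
10   : [684, 10]
idiv : [68]
-19  : [68, -19]
add  : [49]
5    : [49, 5]
mul  : [245]
75   : [245, 75]
mul  : [18375]
2    : [18375, 2]
-7   : [18375, 2, -7]
idiv : [18375, 0]
add  : [18375]
9    : [18375, 9]
idiv : [2041]
neg  : [-2041]
neg  : [2041]
8    : [2041, 8]
add  : [2049]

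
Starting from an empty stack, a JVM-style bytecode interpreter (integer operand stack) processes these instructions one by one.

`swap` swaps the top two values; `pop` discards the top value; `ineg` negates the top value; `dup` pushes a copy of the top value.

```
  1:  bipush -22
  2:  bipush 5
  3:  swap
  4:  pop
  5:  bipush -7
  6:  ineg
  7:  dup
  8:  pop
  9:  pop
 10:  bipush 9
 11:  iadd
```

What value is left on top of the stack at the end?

bipush -22  -22
bipush 5    -22 5
swap        5 -22
pop         5
bipush -7   5 -7
ineg        5 7
dup         5 7 7
pop         5 7
pop         5
bipush 9    5 9
iadd        14

14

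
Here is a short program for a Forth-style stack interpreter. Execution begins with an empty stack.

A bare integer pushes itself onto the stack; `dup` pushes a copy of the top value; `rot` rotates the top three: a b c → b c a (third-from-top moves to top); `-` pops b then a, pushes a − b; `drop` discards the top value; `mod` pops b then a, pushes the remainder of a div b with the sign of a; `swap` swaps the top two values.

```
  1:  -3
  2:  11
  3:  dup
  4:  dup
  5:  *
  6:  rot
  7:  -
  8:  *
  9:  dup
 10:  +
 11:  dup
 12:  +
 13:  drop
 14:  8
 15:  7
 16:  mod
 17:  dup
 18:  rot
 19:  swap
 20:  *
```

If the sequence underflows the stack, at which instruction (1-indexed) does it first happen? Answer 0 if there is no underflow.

18

-3   → [-3]
11   → [-3, 11]
dup  → [-3, 11, 11]
dup  → [-3, 11, 11, 11]
*    → [-3, 11, 121]
rot  → [11, 121, -3]
-    → [11, 124]
*    → [1364]
dup  → [1364, 1364]
+    → [2728]
dup  → [2728, 2728]
+    → [5456]
drop → []
8    → [8]
7    → [8, 7]
mod  → [1]
dup  → [1, 1]
rot  — needs 3 operands, stack has 2 → underflow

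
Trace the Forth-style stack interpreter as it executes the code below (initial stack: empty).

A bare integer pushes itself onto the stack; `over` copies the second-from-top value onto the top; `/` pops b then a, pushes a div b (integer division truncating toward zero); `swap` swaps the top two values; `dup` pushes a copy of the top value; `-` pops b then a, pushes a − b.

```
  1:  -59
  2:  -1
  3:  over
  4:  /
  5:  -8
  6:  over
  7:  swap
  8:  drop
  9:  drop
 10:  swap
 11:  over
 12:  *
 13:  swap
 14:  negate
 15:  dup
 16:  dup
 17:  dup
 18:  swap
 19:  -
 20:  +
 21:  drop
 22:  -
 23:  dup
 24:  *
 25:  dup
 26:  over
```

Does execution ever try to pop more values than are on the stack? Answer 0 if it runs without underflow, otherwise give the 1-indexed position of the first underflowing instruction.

0

-59    : [-59]
-1     : [-59, -1]
over   : [-59, -1, -59]
/      : [-59, 0]
-8     : [-59, 0, -8]
over   : [-59, 0, -8, 0]
swap   : [-59, 0, 0, -8]
drop   : [-59, 0, 0]
drop   : [-59, 0]
swap   : [0, -59]
over   : [0, -59, 0]
*      : [0, 0]
swap   : [0, 0]
negate : [0, 0]
dup    : [0, 0, 0]
dup    : [0, 0, 0, 0]
dup    : [0, 0, 0, 0, 0]
swap   : [0, 0, 0, 0, 0]
-      : [0, 0, 0, 0]
+      : [0, 0, 0]
drop   : [0, 0]
-      : [0]
dup    : [0, 0]
*      : [0]
dup    : [0, 0]
over   : [0, 0, 0]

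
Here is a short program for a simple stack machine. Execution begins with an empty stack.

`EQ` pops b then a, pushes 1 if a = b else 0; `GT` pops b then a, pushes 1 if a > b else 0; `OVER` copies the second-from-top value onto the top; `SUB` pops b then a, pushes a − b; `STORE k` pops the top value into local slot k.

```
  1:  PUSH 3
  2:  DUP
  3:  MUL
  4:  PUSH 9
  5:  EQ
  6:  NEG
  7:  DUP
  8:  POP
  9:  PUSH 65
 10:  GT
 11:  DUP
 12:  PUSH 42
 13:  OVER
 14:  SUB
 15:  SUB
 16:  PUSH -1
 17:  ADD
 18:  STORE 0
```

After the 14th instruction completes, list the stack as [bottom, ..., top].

[0, 0, 42]

PUSH 3  : [3]
DUP     : [3, 3]
MUL     : [9]
PUSH 9  : [9, 9]
EQ      : [1]
NEG     : [-1]
DUP     : [-1, -1]
POP     : [-1]
PUSH 65 : [-1, 65]
GT      : [0]
DUP     : [0, 0]
PUSH 42 : [0, 0, 42]
OVER    : [0, 0, 42, 0]
SUB     : [0, 0, 42]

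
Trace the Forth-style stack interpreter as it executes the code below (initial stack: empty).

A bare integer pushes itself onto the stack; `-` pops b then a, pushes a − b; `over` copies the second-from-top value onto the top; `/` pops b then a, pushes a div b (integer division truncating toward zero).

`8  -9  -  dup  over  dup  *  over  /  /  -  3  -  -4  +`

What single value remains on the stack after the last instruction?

9

8    → [8]
-9   → [8, -9]
-    → [17]
dup  → [17, 17]
over → [17, 17, 17]
dup  → [17, 17, 17, 17]
*    → [17, 17, 289]
over → [17, 17, 289, 17]
/    → [17, 17, 17]
/    → [17, 1]
-    → [16]
3    → [16, 3]
-    → [13]
-4   → [13, -4]
+    → [9]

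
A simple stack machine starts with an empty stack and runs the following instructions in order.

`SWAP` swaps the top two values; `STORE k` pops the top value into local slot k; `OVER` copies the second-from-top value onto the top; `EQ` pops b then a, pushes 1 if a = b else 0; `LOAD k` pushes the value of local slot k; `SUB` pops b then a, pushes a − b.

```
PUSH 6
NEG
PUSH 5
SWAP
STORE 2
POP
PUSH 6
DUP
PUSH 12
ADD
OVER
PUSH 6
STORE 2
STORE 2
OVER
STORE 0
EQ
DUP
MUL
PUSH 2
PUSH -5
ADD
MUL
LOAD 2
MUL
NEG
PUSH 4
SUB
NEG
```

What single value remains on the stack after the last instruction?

4

PUSH 6  -> 6
NEG     -> -6
PUSH 5  -> -6 5
SWAP    -> 5 -6
STORE 2 -> 5
POP     -> (empty)
PUSH 6  -> 6
DUP     -> 6 6
PUSH 12 -> 6 6 12
ADD     -> 6 18
OVER    -> 6 18 6
PUSH 6  -> 6 18 6 6
STORE 2 -> 6 18 6
STORE 2 -> 6 18
OVER    -> 6 18 6
STORE 0 -> 6 18
EQ      -> 0
DUP     -> 0 0
MUL     -> 0
PUSH 2  -> 0 2
PUSH -5 -> 0 2 -5
ADD     -> 0 -3
MUL     -> 0
LOAD 2  -> 0 6
MUL     -> 0
NEG     -> 0
PUSH 4  -> 0 4
SUB     -> -4
NEG     -> 4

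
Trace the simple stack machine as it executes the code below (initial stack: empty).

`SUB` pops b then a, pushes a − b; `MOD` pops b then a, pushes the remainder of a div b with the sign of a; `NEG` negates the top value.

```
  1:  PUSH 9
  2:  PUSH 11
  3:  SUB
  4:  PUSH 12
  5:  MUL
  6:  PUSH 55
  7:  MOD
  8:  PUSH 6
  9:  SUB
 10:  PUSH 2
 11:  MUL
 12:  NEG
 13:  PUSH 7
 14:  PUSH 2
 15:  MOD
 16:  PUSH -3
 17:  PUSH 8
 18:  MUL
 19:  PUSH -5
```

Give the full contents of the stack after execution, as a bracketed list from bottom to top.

[60, 1, -24, -5]

PUSH 9   9
PUSH 11  9 11
SUB      -2
PUSH 12  -2 12
MUL      -24
PUSH 55  -24 55
MOD      -24
PUSH 6   -24 6
SUB      -30
PUSH 2   -30 2
MUL      -60
NEG      60
PUSH 7   60 7
PUSH 2   60 7 2
MOD      60 1
PUSH -3  60 1 -3
PUSH 8   60 1 -3 8
MUL      60 1 -24
PUSH -5  60 1 -24 -5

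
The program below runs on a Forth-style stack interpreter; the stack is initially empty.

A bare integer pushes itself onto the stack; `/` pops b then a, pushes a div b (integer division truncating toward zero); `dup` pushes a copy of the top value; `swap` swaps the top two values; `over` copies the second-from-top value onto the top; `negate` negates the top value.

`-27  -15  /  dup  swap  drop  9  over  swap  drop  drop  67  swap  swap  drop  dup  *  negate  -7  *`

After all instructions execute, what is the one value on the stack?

7

-27    : [-27]
-15    : [-27, -15]
/      : [1]
dup    : [1, 1]
swap   : [1, 1]
drop   : [1]
9      : [1, 9]
over   : [1, 9, 1]
swap   : [1, 1, 9]
drop   : [1, 1]
drop   : [1]
67     : [1, 67]
swap   : [67, 1]
swap   : [1, 67]
drop   : [1]
dup    : [1, 1]
*      : [1]
negate : [-1]
-7     : [-1, -7]
*      : [7]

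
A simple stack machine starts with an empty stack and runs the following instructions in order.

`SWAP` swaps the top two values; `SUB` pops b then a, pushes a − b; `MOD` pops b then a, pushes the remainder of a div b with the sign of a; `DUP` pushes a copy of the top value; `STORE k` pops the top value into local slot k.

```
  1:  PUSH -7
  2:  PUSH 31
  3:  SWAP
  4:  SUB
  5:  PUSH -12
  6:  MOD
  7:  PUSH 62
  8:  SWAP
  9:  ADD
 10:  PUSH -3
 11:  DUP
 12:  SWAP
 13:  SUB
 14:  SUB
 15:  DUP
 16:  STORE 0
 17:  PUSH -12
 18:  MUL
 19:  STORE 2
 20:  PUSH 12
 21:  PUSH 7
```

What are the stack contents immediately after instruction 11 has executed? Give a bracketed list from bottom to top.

[64, -3, -3]

PUSH -7   [-7]
PUSH 31   [-7, 31]
SWAP      [31, -7]
SUB       [38]
PUSH -12  [38, -12]
MOD       [2]
PUSH 62   [2, 62]
SWAP      [62, 2]
ADD       [64]
PUSH -3   [64, -3]
DUP       [64, -3, -3]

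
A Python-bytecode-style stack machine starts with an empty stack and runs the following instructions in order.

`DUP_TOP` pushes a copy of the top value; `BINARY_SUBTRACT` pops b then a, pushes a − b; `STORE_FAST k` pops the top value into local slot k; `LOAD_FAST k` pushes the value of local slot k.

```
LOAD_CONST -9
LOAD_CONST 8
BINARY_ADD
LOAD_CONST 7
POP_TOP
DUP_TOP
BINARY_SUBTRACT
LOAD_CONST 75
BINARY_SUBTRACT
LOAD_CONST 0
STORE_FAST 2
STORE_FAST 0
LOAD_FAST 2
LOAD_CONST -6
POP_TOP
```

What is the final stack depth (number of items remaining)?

LOAD_CONST -9   : [-9]
LOAD_CONST 8    : [-9, 8]
BINARY_ADD      : [-1]
LOAD_CONST 7    : [-1, 7]
POP_TOP         : [-1]
DUP_TOP         : [-1, -1]
BINARY_SUBTRACT : [0]
LOAD_CONST 75   : [0, 75]
BINARY_SUBTRACT : [-75]
LOAD_CONST 0    : [-75, 0]
STORE_FAST 2    : [-75]
STORE_FAST 0    : []
LOAD_FAST 2     : [0]
LOAD_CONST -6   : [0, -6]
POP_TOP         : [0]

1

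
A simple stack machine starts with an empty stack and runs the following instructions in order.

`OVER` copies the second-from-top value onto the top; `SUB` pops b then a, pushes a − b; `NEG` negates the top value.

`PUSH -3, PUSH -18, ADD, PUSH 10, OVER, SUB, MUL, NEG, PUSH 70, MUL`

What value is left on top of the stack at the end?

45570

PUSH -3   [-3]
PUSH -18  [-3, -18]
ADD       [-21]
PUSH 10   [-21, 10]
OVER      [-21, 10, -21]
SUB       [-21, 31]
MUL       [-651]
NEG       [651]
PUSH 70   [651, 70]
MUL       [45570]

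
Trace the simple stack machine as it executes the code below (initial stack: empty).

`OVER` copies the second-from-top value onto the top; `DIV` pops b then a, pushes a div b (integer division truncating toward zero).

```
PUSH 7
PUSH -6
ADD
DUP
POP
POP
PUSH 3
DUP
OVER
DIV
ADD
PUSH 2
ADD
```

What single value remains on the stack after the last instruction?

PUSH 7  -> [7]
PUSH -6 -> [7, -6]
ADD     -> [1]
DUP     -> [1, 1]
POP     -> [1]
POP     -> []
PUSH 3  -> [3]
DUP     -> [3, 3]
OVER    -> [3, 3, 3]
DIV     -> [3, 1]
ADD     -> [4]
PUSH 2  -> [4, 2]
ADD     -> [6]

6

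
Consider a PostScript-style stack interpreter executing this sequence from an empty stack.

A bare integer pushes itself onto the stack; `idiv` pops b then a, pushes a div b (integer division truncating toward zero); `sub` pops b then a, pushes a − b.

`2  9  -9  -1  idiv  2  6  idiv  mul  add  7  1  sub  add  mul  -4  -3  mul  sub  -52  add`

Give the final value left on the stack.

-34

2     2
9     2 9
-9    2 9 -9
-1    2 9 -9 -1
idiv  2 9 9
2     2 9 9 2
6     2 9 9 2 6
idiv  2 9 9 0
mul   2 9 0
add   2 9
7     2 9 7
1     2 9 7 1
sub   2 9 6
add   2 15
mul   30
-4    30 -4
-3    30 -4 -3
mul   30 12
sub   18
-52   18 -52
add   -34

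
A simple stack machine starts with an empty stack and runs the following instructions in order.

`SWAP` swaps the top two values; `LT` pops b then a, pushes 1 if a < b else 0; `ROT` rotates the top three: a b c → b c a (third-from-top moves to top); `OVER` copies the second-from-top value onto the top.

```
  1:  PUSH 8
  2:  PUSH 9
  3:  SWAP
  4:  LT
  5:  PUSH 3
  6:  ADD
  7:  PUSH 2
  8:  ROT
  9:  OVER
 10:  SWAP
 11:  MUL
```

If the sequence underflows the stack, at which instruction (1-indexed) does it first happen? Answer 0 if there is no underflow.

8

PUSH 8 : 8
PUSH 9 : 8 9
SWAP   : 9 8
LT     : 0
PUSH 3 : 0 3
ADD    : 3
PUSH 2 : 3 2
ROT  — needs 3 operands, stack has 2 → underflow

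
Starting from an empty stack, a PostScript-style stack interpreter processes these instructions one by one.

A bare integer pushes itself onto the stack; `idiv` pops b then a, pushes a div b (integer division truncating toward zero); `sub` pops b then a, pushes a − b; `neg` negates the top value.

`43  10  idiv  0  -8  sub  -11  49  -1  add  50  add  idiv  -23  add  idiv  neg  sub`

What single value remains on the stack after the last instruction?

4

43   -> [43]
10   -> [43, 10]
idiv -> [4]
0    -> [4, 0]
-8   -> [4, 0, -8]
sub  -> [4, 8]
-11  -> [4, 8, -11]
49   -> [4, 8, -11, 49]
-1   -> [4, 8, -11, 49, -1]
add  -> [4, 8, -11, 48]
50   -> [4, 8, -11, 48, 50]
add  -> [4, 8, -11, 98]
idiv -> [4, 8, 0]
-23  -> [4, 8, 0, -23]
add  -> [4, 8, -23]
idiv -> [4, 0]
neg  -> [4, 0]
sub  -> [4]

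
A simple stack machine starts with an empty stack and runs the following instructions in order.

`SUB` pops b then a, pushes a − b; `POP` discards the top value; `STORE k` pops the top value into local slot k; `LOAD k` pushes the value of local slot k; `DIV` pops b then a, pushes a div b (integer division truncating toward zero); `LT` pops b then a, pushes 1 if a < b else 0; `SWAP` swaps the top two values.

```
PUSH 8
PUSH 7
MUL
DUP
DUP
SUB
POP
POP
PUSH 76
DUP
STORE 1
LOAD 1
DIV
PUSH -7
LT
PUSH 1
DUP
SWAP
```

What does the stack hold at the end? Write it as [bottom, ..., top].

PUSH 8   [8]
PUSH 7   [8, 7]
MUL      [56]
DUP      [56, 56]
DUP      [56, 56, 56]
SUB      [56, 0]
POP      [56]
POP      []
PUSH 76  [76]
DUP      [76, 76]
STORE 1  [76]
LOAD 1   [76, 76]
DIV      [1]
PUSH -7  [1, -7]
LT       [0]
PUSH 1   [0, 1]
DUP      [0, 1, 1]
SWAP     [0, 1, 1]

[0, 1, 1]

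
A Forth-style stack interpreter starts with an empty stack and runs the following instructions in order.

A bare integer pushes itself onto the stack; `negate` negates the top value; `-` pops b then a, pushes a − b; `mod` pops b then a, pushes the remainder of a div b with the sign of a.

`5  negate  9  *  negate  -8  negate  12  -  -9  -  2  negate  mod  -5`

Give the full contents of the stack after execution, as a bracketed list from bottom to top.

[45, 1, -5]

5      → [5]
negate → [-5]
9      → [-5, 9]
*      → [-45]
negate → [45]
-8     → [45, -8]
negate → [45, 8]
12     → [45, 8, 12]
-      → [45, -4]
-9     → [45, -4, -9]
-      → [45, 5]
2      → [45, 5, 2]
negate → [45, 5, -2]
mod    → [45, 1]
-5     → [45, 1, -5]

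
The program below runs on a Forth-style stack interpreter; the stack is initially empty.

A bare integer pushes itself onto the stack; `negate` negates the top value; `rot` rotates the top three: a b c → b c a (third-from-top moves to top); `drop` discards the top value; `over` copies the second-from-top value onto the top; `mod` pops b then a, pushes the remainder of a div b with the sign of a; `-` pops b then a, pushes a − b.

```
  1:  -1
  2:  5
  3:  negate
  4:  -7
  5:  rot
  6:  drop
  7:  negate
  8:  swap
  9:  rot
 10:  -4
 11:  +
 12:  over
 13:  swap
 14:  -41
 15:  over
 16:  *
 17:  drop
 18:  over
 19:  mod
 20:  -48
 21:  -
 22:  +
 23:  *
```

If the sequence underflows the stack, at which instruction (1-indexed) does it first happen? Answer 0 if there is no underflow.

9

-1     → [-1]
5      → [-1, 5]
negate → [-1, -5]
-7     → [-1, -5, -7]
rot    → [-5, -7, -1]
drop   → [-5, -7]
negate → [-5, 7]
swap   → [7, -5]
rot  — needs 3 operands, stack has 2 → underflow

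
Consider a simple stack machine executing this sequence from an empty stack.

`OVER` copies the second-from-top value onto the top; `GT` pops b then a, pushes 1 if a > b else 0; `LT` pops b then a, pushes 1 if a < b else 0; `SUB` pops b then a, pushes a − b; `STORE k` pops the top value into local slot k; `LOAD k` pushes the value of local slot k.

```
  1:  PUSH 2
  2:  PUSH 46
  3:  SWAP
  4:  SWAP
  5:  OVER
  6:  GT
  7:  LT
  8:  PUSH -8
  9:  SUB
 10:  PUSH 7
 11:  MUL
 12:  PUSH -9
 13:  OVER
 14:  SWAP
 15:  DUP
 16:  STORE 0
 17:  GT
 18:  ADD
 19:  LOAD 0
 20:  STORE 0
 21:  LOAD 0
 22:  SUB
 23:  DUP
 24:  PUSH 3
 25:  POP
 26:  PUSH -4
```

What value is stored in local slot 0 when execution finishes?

-9

PUSH 2  : [2]
PUSH 46 : [2, 46]
SWAP    : [46, 2]
SWAP    : [2, 46]
OVER    : [2, 46, 2]
GT      : [2, 1]
LT      : [0]
PUSH -8 : [0, -8]
SUB     : [8]
PUSH 7  : [8, 7]
MUL     : [56]
PUSH -9 : [56, -9]
OVER    : [56, -9, 56]
SWAP    : [56, 56, -9]
DUP     : [56, 56, -9, -9]
STORE 0 : [56, 56, -9]
GT      : [56, 1]
ADD     : [57]
LOAD 0  : [57, -9]
STORE 0 : [57]
LOAD 0  : [57, -9]
SUB     : [66]
DUP     : [66, 66]
PUSH 3  : [66, 66, 3]
POP     : [66, 66]
PUSH -4 : [66, 66, -4]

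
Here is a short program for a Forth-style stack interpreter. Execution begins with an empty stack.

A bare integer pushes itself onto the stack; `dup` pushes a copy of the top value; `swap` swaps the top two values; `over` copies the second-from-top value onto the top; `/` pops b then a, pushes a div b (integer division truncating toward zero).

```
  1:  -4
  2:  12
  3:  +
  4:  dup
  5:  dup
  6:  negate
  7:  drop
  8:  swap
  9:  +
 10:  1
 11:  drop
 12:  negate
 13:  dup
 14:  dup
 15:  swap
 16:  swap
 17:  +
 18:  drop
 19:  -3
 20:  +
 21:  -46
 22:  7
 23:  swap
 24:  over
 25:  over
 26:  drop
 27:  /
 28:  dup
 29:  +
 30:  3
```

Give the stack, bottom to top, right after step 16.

-4     -> -4
12     -> -4 12
+      -> 8
dup    -> 8 8
dup    -> 8 8 8
negate -> 8 8 -8
drop   -> 8 8
swap   -> 8 8
+      -> 16
1      -> 16 1
drop   -> 16
negate -> -16
dup    -> -16 -16
dup    -> -16 -16 -16
swap   -> -16 -16 -16
swap   -> -16 -16 -16

[-16, -16, -16]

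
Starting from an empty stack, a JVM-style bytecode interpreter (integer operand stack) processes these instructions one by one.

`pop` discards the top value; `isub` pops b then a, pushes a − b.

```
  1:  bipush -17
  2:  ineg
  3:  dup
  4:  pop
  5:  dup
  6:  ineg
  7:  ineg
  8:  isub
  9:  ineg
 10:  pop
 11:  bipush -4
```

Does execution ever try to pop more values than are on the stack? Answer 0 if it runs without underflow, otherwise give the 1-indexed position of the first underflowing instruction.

bipush -17 -> -17
ineg       -> 17
dup        -> 17 17
pop        -> 17
dup        -> 17 17
ineg       -> 17 -17
ineg       -> 17 17
isub       -> 0
ineg       -> 0
pop        -> (empty)
bipush -4  -> -4

0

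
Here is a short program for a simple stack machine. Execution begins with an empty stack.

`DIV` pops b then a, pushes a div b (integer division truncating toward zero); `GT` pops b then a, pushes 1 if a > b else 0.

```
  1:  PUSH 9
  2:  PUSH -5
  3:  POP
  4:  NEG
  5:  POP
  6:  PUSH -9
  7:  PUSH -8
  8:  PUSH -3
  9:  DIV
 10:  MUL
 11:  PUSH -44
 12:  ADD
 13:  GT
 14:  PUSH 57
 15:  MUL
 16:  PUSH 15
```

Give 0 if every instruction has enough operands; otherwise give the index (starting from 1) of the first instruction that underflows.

PUSH 9   -> [9]
PUSH -5  -> [9, -5]
POP      -> [9]
NEG      -> [-9]
POP      -> []
PUSH -9  -> [-9]
PUSH -8  -> [-9, -8]
PUSH -3  -> [-9, -8, -3]
DIV      -> [-9, 2]
MUL      -> [-18]
PUSH -44 -> [-18, -44]
ADD      -> [-62]
GT  — needs 2 operands, stack has 1 → underflow

13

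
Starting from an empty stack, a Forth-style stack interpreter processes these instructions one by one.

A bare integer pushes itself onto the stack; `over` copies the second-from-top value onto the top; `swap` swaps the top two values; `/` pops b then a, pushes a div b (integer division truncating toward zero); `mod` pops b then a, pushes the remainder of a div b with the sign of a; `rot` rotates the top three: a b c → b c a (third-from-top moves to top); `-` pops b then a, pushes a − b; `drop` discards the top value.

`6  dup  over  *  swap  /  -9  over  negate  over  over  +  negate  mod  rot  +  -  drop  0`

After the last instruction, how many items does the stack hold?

6      : [6]
dup    : [6, 6]
over   : [6, 6, 6]
*      : [6, 36]
swap   : [36, 6]
/      : [6]
-9     : [6, -9]
over   : [6, -9, 6]
negate : [6, -9, -6]
over   : [6, -9, -6, -9]
over   : [6, -9, -6, -9, -6]
+      : [6, -9, -6, -15]
negate : [6, -9, -6, 15]
mod    : [6, -9, -6]
rot    : [-9, -6, 6]
+      : [-9, 0]
-      : [-9]
drop   : []
0      : [0]

1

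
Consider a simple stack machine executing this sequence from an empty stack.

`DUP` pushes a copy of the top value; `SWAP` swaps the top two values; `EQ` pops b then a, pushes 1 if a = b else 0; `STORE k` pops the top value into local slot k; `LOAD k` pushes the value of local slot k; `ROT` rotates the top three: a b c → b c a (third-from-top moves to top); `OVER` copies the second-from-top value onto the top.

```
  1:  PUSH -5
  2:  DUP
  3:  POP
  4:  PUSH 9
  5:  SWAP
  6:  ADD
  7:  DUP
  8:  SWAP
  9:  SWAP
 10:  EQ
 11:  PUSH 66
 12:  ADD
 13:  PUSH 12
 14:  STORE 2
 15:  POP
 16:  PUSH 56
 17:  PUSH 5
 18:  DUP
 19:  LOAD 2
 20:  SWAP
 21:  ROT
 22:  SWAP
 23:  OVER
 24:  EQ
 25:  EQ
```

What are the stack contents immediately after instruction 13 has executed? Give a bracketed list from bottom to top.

PUSH -5 → -5
DUP     → -5 -5
POP     → -5
PUSH 9  → -5 9
SWAP    → 9 -5
ADD     → 4
DUP     → 4 4
SWAP    → 4 4
SWAP    → 4 4
EQ      → 1
PUSH 66 → 1 66
ADD     → 67
PUSH 12 → 67 12

[67, 12]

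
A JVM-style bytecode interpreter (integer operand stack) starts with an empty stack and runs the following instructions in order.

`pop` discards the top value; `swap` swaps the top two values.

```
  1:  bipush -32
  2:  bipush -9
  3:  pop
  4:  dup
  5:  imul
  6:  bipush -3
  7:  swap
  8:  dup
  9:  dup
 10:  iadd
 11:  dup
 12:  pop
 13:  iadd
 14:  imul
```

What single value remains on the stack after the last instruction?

bipush -32 -> -32
bipush -9  -> -32 -9
pop        -> -32
dup        -> -32 -32
imul       -> 1024
bipush -3  -> 1024 -3
swap       -> -3 1024
dup        -> -3 1024 1024
dup        -> -3 1024 1024 1024
iadd       -> -3 1024 2048
dup        -> -3 1024 2048 2048
pop        -> -3 1024 2048
iadd       -> -3 3072
imul       -> -9216

-9216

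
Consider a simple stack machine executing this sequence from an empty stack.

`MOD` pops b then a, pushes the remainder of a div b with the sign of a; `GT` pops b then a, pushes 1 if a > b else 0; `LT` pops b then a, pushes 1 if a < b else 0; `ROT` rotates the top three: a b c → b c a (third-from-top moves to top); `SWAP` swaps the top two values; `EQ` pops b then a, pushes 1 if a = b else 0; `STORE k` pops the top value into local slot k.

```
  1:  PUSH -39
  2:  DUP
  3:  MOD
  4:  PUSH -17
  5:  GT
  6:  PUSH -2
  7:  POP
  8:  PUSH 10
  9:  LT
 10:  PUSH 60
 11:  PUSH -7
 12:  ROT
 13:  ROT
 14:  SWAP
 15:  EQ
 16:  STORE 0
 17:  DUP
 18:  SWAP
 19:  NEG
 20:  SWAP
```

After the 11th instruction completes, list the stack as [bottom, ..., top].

[1, 60, -7]

PUSH -39 → [-39]
DUP      → [-39, -39]
MOD      → [0]
PUSH -17 → [0, -17]
GT       → [1]
PUSH -2  → [1, -2]
POP      → [1]
PUSH 10  → [1, 10]
LT       → [1]
PUSH 60  → [1, 60]
PUSH -7  → [1, 60, -7]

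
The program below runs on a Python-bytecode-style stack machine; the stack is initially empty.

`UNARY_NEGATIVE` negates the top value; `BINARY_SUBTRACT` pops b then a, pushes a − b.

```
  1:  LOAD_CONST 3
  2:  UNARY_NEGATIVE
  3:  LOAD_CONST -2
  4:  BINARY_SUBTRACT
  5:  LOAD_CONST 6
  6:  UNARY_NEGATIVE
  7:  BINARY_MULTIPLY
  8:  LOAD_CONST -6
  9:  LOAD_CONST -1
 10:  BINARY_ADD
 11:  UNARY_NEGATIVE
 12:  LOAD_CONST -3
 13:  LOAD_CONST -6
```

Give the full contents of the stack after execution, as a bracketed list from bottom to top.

[6, 7, -3, -6]

LOAD_CONST 3    → [3]
UNARY_NEGATIVE  → [-3]
LOAD_CONST -2   → [-3, -2]
BINARY_SUBTRACT → [-1]
LOAD_CONST 6    → [-1, 6]
UNARY_NEGATIVE  → [-1, -6]
BINARY_MULTIPLY → [6]
LOAD_CONST -6   → [6, -6]
LOAD_CONST -1   → [6, -6, -1]
BINARY_ADD      → [6, -7]
UNARY_NEGATIVE  → [6, 7]
LOAD_CONST -3   → [6, 7, -3]
LOAD_CONST -6   → [6, 7, -3, -6]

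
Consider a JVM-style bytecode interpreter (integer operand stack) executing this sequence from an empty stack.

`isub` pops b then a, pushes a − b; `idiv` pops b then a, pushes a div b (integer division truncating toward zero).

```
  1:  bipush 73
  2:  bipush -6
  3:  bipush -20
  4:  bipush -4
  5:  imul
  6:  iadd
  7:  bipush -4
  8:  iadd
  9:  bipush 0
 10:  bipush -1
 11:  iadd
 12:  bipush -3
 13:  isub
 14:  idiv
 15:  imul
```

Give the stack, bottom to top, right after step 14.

[73, 35]

bipush 73  → 73
bipush -6  → 73 -6
bipush -20 → 73 -6 -20
bipush -4  → 73 -6 -20 -4
imul       → 73 -6 80
iadd       → 73 74
bipush -4  → 73 74 -4
iadd       → 73 70
bipush 0   → 73 70 0
bipush -1  → 73 70 0 -1
iadd       → 73 70 -1
bipush -3  → 73 70 -1 -3
isub       → 73 70 2
idiv       → 73 35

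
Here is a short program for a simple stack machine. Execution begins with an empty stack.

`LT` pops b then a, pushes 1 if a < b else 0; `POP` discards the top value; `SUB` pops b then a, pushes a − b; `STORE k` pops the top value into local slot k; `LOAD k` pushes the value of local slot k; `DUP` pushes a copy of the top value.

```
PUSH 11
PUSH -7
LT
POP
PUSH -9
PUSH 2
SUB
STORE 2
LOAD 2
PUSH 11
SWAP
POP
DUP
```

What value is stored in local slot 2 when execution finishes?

PUSH 11 -> [11]
PUSH -7 -> [11, -7]
LT      -> [0]
POP     -> []
PUSH -9 -> [-9]
PUSH 2  -> [-9, 2]
SUB     -> [-11]
STORE 2 -> []
LOAD 2  -> [-11]
PUSH 11 -> [-11, 11]
SWAP    -> [11, -11]
POP     -> [11]
DUP     -> [11, 11]

-11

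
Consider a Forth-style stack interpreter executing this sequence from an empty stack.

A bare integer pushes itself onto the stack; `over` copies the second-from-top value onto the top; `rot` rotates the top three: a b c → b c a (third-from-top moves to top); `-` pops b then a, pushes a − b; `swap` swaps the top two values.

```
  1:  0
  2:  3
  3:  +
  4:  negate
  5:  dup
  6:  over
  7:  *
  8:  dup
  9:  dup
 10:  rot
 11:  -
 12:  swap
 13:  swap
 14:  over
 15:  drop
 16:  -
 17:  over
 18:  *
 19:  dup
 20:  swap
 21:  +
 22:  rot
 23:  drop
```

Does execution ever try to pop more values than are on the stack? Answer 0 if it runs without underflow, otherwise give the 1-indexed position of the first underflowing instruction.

22

0      : 0
3      : 0 3
+      : 3
negate : -3
dup    : -3 -3
over   : -3 -3 -3
*      : -3 9
dup    : -3 9 9
dup    : -3 9 9 9
rot    : -3 9 9 9
-      : -3 9 0
swap   : -3 0 9
swap   : -3 9 0
over   : -3 9 0 9
drop   : -3 9 0
-      : -3 9
over   : -3 9 -3
*      : -3 -27
dup    : -3 -27 -27
swap   : -3 -27 -27
+      : -3 -54
rot  — needs 3 operands, stack has 2 → underflow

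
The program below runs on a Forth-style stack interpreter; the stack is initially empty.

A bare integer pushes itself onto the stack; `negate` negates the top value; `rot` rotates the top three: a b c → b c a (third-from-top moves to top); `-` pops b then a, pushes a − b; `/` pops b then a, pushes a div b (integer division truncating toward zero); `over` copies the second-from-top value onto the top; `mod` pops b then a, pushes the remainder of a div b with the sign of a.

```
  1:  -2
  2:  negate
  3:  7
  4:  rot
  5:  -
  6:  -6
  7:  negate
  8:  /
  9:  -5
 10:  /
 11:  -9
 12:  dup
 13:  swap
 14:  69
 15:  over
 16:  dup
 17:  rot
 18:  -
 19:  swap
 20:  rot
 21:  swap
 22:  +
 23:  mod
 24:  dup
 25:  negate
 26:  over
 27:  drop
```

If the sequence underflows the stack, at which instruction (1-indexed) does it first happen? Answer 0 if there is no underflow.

4

-2     -> -2
negate -> 2
7      -> 2 7
rot  — needs 3 operands, stack has 2 → underflow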